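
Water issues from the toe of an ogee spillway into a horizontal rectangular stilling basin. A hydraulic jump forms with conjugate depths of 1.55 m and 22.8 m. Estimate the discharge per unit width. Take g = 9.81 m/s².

For a rectangular channel the momentum equation gives q² = ½·g·y₁·y₂·(y₁ + y₂) = ½×9.81×1.55×22.8×24.4 = 4221.
q = √4221 = 65.0 m²/s.

q = 65.0 m²/s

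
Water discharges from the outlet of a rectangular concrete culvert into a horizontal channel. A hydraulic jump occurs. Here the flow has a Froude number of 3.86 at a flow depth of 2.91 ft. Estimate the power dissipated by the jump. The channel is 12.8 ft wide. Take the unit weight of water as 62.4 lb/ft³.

P = 1456 hp

Fr₁ = 3.86 (given).
From the momentum equation for a rectangular channel, y₂/y₁ = ½[√(1 + 8Fr₁²) − 1] = ½[√120.2 − 1] = 4.98.
y₂ = 4.98 × 2.91 = 14.5 ft.
V₁ = Fr₁·√(g·y₁) = 3.86×√(32.2×2.91) = 37.4 ft/s; q = V₁·y₁ = 109 ft²/s. V₂ = q/y₂ = 109/14.5 = 7.50 ft/s. E₁ = y₁ + V₁²/2g = 24.6 ft; E₂ = y₂ + V₂²/2g = 15.4 ft. ΔE = E₁ − E₂ = 9.22 ft.
Q = q·b = 109 × 12.8 = 1392 cfs. P = γ·Q·ΔE/550 = 62.4 × 1392 × 9.22 / 550 = 1456 hp.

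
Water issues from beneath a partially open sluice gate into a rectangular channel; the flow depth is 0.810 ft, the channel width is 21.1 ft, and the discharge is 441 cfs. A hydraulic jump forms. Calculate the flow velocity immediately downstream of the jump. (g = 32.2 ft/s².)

q = Q/b = 441/21.1 = 20.9 ft²/s; V₁ = q/y₁ = 25.8 ft/s. Fr₁ = V₁/√(g·y₁) = 5.05.
From the momentum equation for a rectangular channel, y₂/y₁ = ½[√(1 + 8Fr₁²) − 1] = ½[√205.2 − 1] = 6.66.
y₂ = 6.66 × 0.810 = 5.40 ft.
V₂ = q/y₂ = 20.9/5.40 = 3.87 ft/s.

V₂ = 3.87 ft/s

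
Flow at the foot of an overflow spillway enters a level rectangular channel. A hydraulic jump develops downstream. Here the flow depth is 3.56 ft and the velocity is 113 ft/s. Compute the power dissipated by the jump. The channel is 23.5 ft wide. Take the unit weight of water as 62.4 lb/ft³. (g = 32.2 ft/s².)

P = 160345 hp

Fr₁ = V₁/√(g·y₁) = 113/√(32.2×3.56) = 10.6.
By Bélanger, y₂/y₁ = ½[√(1 + 8Fr₁²) − 1] = ½[√892.1 − 1] = 14.4.
y₂ = 14.4 × 3.56 = 51.4 ft.
Head loss: ΔE = (y₂ − y₁)³/(4y₁y₂) = (51.4 − 3.56)³/(4×3.56×51.4) = 109394/732 = 149 ft.
q = V₁·y₁ = 113 × 3.56 = 402 ft²/s. Q = q·b = 402 × 23.5 = 9454 cfs. P = γ·Q·ΔE/550 = 62.4 × 9454 × 149 / 550 = 160345 hp.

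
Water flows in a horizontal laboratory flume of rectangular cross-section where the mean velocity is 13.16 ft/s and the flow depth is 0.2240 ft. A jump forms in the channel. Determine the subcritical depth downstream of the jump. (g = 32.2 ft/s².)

y₂ = 1.444 ft

Fr₁ = V₁/√(g·y₁) = 13.16/√(32.2×0.2240) = 4.900.
By Bélanger, y₂/y₁ = ½[√(1 + 8Fr₁²) − 1] = ½[√193.09 − 1] = 6.448.
y₂ = 6.448 × 0.2240 = 1.444 ft.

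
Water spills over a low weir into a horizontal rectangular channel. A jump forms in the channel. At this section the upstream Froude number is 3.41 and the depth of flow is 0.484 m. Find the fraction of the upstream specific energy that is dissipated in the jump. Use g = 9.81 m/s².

ΔE/E₁ = 0.317 (31.7%)

Fr₁ = 3.41 (given).
Bélanger equation: y₂/y₁ = ½[√(1 + 8Fr₁²) − 1] = ½[√94.02 − 1] = 4.35.
y₂ = 4.35 × 0.484 = 2.10 m.
E₁ = y₁(1 + Fr₁²/2) = 0.484×(1 + 3.41²/2) = 3.30 m. ΔE = (y₂ − y₁)³/(4y₁y₂) = 1.04 m. ΔE/E₁ = 1.04/3.30 = 0.317.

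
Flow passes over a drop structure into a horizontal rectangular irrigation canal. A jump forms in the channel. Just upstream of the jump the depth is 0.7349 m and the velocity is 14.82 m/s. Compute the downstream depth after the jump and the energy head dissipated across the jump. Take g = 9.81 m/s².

y₂ = 5.381 m; ΔE = 6.340 m

Fr₁ = V₁/√(g·y₁) = 14.82/√(9.81×0.7349) = 5.519.
By Bélanger, y₂/y₁ = ½[√(1 + 8Fr₁²) − 1] = ½[√244.72 − 1] = 7.322.
y₂ = 7.322 × 0.7349 = 5.381 m.
q = V₁·y₁ = 14.82 × 0.7349 = 10.89 m²/s. V₂ = q/y₂ = 10.89/5.381 = 2.024 m/s. E₁ = y₁ + V₁²/2g = 11.93 m; E₂ = y₂ + V₂²/2g = 5.590 m. ΔE = E₁ − E₂ = 6.340 m.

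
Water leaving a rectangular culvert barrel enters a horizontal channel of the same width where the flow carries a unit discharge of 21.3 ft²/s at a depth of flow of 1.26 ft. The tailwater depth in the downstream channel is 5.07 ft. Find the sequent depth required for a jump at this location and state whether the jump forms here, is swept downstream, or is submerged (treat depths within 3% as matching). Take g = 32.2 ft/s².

V₁ = q/y₁ = 21.3/1.26 = 16.9 ft/s. Fr₁ = V₁/√(g·y₁) = 16.9/√(32.2×1.26) = 2.65.
Bélanger equation: y₂/y₁ = ½[√(1 + 8Fr₁²) − 1] = ½[√57.35 − 1] = 3.29.
y₂ = 3.29 × 1.26 = 4.14 ft.
Tailwater y_tw = 5.07 ft: y_tw > y₂, so the jump is submerged.

y₂ = 4.14 ft; the jump is submerged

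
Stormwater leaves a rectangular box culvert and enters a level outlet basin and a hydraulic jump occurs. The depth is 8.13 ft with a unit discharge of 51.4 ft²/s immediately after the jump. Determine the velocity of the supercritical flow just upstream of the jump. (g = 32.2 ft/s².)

V₁ = 25.8 ft/s

V₂ = q/y₂ = 51.4/8.13 = 6.32 ft/s; Fr₂ = V₂/√(g·y₂) = 0.391.
Applying the sequent-depth relation in reverse, y₁/y₂ = ½[√(1 + 8Fr₂²) − 1] = ½[√2.221 − 1] = 0.245.
y₁ = 0.245 × 8.13 = 1.99 ft.
V₁ = q/y₁ = 51.4/1.99 = 25.8 ft/s.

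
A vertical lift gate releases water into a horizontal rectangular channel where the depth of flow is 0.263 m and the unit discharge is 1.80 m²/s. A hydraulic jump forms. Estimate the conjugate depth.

y₂ = 1.46 m

V₁ = q/y₁ = 1.80/0.263 = 6.84 m/s. Fr₁ = V₁/√(g·y₁) = 6.84/√(9.81×0.263) = 4.26.
Conjugate-depth relation: y₂/y₁ = ½[√(1 + 8Fr₁²) − 1] = ½[√146.2 − 1] = 5.55.
y₂ = 5.55 × 0.263 = 1.46 m.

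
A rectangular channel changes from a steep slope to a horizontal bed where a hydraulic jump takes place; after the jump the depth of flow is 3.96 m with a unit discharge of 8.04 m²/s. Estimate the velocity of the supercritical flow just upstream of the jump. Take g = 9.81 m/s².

V₂ = q/y₂ = 8.04/3.96 = 2.03 m/s; Fr₂ = V₂/√(g·y₂) = 0.326.
From the momentum equation (using Fr₂), y₁/y₂ = ½[√(1 + 8Fr₂²) − 1] = ½[√1.849 − 1] = 0.180.
y₁ = 0.180 × 3.96 = 0.712 m.
V₁ = q/y₁ = 8.04/0.712 = 11.3 m/s.

V₁ = 11.3 m/s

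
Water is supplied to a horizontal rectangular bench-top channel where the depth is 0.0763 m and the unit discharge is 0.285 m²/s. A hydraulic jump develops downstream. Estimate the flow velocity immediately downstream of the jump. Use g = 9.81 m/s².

V₂ = 0.664 m/s

V₁ = q/y₁ = 0.285/0.0763 = 3.74 m/s. Fr₁ = V₁/√(g·y₁) = 3.74/√(9.81×0.0763) = 4.32.
Conjugate-depth relation: y₂/y₁ = ½[√(1 + 8Fr₁²) − 1] = ½[√150.1 − 1] = 5.63.
y₂ = 5.63 × 0.0763 = 0.429 m.
V₂ = q/y₂ = 0.285/0.429 = 0.664 m/s.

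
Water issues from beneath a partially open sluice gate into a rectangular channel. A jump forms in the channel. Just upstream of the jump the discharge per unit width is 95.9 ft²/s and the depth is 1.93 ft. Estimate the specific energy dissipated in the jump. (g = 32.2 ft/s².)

V₁ = q/y₁ = 95.9/1.93 = 49.7 ft/s. Fr₁ = V₁/√(g·y₁) = 49.7/√(32.2×1.93) = 6.30.
Bélanger equation: y₂/y₁ = ½[√(1 + 8Fr₁²) − 1] = ½[√318.8 − 1] = 8.43.
y₂ = 8.43 × 1.93 = 16.3 ft.
Head loss: ΔE = (y₂ − y₁)³/(4y₁y₂) = (16.3 − 1.93)³/(4×1.93×16.3) = 2946/126 = 23.5 ft.

ΔE = 23.5 ft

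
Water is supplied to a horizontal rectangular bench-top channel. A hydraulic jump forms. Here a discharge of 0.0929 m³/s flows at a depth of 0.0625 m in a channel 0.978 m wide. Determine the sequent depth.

q = Q/b = 0.0929/0.978 = 0.0950 m²/s; V₁ = q/y₁ = 1.52 m/s. Fr₁ = V₁/√(g·y₁) = 1.94.
Bélanger equation: y₂/y₁ = ½[√(1 + 8Fr₁²) − 1] = ½[√31.14 − 1] = 2.29.
y₂ = 2.29 × 0.0625 = 0.143 m.

y₂ = 0.143 m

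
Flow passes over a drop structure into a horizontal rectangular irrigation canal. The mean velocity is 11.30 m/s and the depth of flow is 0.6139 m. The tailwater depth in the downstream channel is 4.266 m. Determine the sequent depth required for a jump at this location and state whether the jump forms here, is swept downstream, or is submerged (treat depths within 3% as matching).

Fr₁ = V₁/√(g·y₁) = 11.30/√(9.81×0.6139) = 4.605.
Sequent-depth ratio: y₂/y₁ = ½[√(1 + 8Fr₁²) − 1] = ½[√170.62 − 1] = 6.031.
y₂ = 6.031 × 0.6139 = 3.702 m.
Tailwater y_tw = 4.266 m: y_tw > y₂, so the jump is submerged.

y₂ = 3.702 m; the jump is submerged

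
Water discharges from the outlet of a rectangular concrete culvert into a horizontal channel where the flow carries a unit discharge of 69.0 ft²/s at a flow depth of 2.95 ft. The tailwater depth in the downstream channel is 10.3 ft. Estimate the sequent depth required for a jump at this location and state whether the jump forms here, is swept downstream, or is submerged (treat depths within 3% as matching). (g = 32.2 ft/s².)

V₁ = q/y₁ = 69.0/2.95 = 23.4 ft/s. Fr₁ = V₁/√(g·y₁) = 23.4/√(32.2×2.95) = 2.40.
By Bélanger, y₂/y₁ = ½[√(1 + 8Fr₁²) − 1] = ½[√47.08 − 1] = 2.93.
y₂ = 2.93 × 2.95 = 8.65 ft.
Tailwater y_tw = 10.3 ft: y_tw > y₂, so the jump is submerged.

y₂ = 8.65 ft; the jump is submerged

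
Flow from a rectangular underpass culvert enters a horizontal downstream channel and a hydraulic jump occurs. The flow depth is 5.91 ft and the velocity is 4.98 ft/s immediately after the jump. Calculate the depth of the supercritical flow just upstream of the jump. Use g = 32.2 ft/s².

y₁ = 1.27 ft

Fr₂ = V₂/√(g·y₂) = 4.98/√(32.2×5.91) = 0.361.
From the momentum equation (using Fr₂), y₁/y₂ = ½[√(1 + 8Fr₂²) − 1] = ½[√2.043 − 1] = 0.215.
y₁ = 0.215 × 5.91 = 1.27 ft.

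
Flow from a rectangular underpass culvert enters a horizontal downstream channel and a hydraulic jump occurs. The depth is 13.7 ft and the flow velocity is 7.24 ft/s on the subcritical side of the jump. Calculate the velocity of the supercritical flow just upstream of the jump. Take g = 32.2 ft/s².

V₁ = 36.5 ft/s

Fr₂ = V₂/√(g·y₂) = 7.24/√(32.2×13.7) = 0.345.
Since the conjugate-depth ratio holds either way, y₁/y₂ = ½[√(1 + 8Fr₂²) − 1] = ½[√1.951 − 1] = 0.198.
y₁ = 0.198 × 13.7 = 2.72 ft.
V₁ = q/y₁ = 99.2/2.72 = 36.5 ft/s.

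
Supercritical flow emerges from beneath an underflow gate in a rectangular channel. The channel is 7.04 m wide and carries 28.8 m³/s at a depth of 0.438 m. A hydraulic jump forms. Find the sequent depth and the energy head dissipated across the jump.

y₂ = 2.58 m; ΔE = 2.18 m

q = Q/b = 28.8/7.04 = 4.09 m²/s; V₁ = q/y₁ = 9.34 m/s. Fr₁ = V₁/√(g·y₁) = 4.51.
Sequent-depth ratio: y₂/y₁ = ½[√(1 + 8Fr₁²) − 1] = ½[√163.4 − 1] = 5.89.
y₂ = 5.89 × 0.438 = 2.58 m.
V₂ = q/y₂ = 4.09/2.58 = 1.59 m/s. E₁ = y₁ + V₁²/2g = 4.88 m; E₂ = y₂ + V₂²/2g = 2.71 m. ΔE = E₁ − E₂ = 2.18 m.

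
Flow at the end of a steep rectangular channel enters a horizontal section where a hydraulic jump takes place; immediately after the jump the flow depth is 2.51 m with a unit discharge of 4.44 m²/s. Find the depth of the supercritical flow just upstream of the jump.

V₂ = q/y₂ = 4.44/2.51 = 1.77 m/s; Fr₂ = V₂/√(g·y₂) = 0.356.
Applying the sequent-depth relation in reverse, y₁/y₂ = ½[√(1 + 8Fr₂²) − 1] = ½[√2.017 − 1] = 0.210.
y₁ = 0.210 × 2.51 = 0.527 m.

y₁ = 0.527 m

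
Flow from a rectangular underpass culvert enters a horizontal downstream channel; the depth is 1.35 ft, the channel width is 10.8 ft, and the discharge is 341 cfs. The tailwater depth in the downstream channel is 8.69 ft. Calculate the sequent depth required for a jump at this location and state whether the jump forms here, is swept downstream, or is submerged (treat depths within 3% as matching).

q = Q/b = 341/10.8 = 31.6 ft²/s; V₁ = q/y₁ = 23.4 ft/s. Fr₁ = V₁/√(g·y₁) = 3.55.
Bélanger equation: y₂/y₁ = ½[√(1 + 8Fr₁²) − 1] = ½[√101.7 − 1] = 4.54.
y₂ = 4.54 × 1.35 = 6.13 ft.
Tailwater y_tw = 8.69 ft: y_tw > y₂, so the jump is submerged.

y₂ = 6.13 ft; the jump is submerged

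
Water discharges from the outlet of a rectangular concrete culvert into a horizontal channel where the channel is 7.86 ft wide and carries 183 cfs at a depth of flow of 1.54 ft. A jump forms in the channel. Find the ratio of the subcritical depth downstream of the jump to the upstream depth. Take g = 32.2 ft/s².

q = Q/b = 183/7.86 = 23.3 ft²/s; V₁ = q/y₁ = 15.1 ft/s. Fr₁ = V₁/√(g·y₁) = 2.15.
Sequent-depth ratio: y₂/y₁ = ½[√(1 + 8Fr₁²) − 1] = ½[√37.87 − 1] = 2.58.

y₂/y₁ = 2.58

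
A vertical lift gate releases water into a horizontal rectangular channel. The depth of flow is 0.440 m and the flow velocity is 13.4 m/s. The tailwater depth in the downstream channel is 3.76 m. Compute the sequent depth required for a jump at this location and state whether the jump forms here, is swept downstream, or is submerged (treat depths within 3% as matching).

Fr₁ = V₁/√(g·y₁) = 13.4/√(9.81×0.440) = 6.45.
By Bélanger, y₂/y₁ = ½[√(1 + 8Fr₁²) − 1] = ½[√333.8 − 1] = 8.64.
y₂ = 8.64 × 0.440 = 3.80 m.
Tailwater y_tw = 3.76 m: y_tw ≈ y₂, so the jump forms here.

y₂ = 3.80 m; the jump forms here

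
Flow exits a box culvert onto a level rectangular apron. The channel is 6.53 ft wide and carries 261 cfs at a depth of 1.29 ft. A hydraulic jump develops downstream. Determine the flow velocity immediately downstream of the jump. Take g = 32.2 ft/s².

q = Q/b = 261/6.53 = 40.0 ft²/s; V₁ = q/y₁ = 31.0 ft/s. Fr₁ = V₁/√(g·y₁) = 4.81.
Sequent-depth ratio: y₂/y₁ = ½[√(1 + 8Fr₁²) − 1] = ½[√185.9 − 1] = 6.32.
y₂ = 6.32 × 1.29 = 8.15 ft.
V₂ = q/y₂ = 40.0/8.15 = 4.90 ft/s.

V₂ = 4.90 ft/s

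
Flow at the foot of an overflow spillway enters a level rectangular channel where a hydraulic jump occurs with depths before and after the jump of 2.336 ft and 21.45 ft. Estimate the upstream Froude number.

Fr₁ = 6.837

For a rectangular channel the momentum equation gives q² = ½·g·y₁·y₂·(y₁ + y₂) = ½×32.2×2.336×21.45×23.79 = 19189.
q = √19189 = 138.5 ft²/s.
V₁ = q/y₁ = 59.30 ft/s; Fr₁ = V₁/√(g·y₁) = 6.837.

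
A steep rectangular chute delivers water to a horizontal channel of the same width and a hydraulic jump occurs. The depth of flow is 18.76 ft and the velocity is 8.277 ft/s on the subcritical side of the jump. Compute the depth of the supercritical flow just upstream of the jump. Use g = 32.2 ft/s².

Fr₂ = V₂/√(g·y₂) = 8.277/√(32.2×18.76) = 0.3368.
Since the conjugate-depth ratio holds either way, y₁/y₂ = ½[√(1 + 8Fr₂²) − 1] = ½[√1.9073 − 1] = 0.1905.
y₁ = 0.1905 × 18.76 = 3.574 ft.

y₁ = 3.574 ft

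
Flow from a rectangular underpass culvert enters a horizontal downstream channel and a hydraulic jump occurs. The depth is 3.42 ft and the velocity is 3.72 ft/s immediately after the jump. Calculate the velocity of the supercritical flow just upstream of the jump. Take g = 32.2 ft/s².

Fr₂ = V₂/√(g·y₂) = 3.72/√(32.2×3.42) = 0.354.
The Bélanger relation is symmetric: y₁/y₂ = ½[√(1 + 8Fr₂²) − 1] = ½[√2.005 − 1] = 0.208.
y₁ = 0.208 × 3.42 = 0.712 ft.
V₁ = q/y₁ = 12.7/0.712 = 17.9 ft/s.

V₁ = 17.9 ft/s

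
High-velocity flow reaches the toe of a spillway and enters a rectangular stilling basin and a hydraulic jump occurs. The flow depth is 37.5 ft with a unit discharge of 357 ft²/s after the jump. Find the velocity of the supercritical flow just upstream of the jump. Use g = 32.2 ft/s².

V₂ = q/y₂ = 357/37.5 = 9.52 ft/s; Fr₂ = V₂/√(g·y₂) = 0.274.
Since the conjugate-depth ratio holds either way, y₁/y₂ = ½[√(1 + 8Fr₂²) − 1] = ½[√1.600 − 1] = 0.133.
y₁ = 0.133 × 37.5 = 4.97 ft.
V₁ = q/y₁ = 357/4.97 = 71.8 ft/s.

V₁ = 71.8 ft/s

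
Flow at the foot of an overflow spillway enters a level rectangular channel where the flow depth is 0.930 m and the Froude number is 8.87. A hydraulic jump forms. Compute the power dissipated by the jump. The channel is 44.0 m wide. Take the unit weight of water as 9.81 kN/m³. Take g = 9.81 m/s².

Fr₁ = 8.87 (given).
By Bélanger, y₂/y₁ = ½[√(1 + 8Fr₁²) − 1] = ½[√630.4 − 1] = 12.1.
y₂ = 12.1 × 0.930 = 11.2 m.
V₁ = Fr₁·√(g·y₁) = 8.87×√(9.81×0.930) = 26.8 m/s; q = V₁·y₁ = 24.9 m²/s. V₂ = q/y₂ = 24.9/11.2 = 2.22 m/s. E₁ = y₁ + V₁²/2g = 37.5 m; E₂ = y₂ + V₂²/2g = 11.5 m. ΔE = E₁ − E₂ = 26.1 m.
Q = q·b = 24.9 × 44.0 = 1096 m³/s. P = γ·Q·ΔE = 9.81 × 1096 × 26.1 = 280193 kW.

P = 280193 kW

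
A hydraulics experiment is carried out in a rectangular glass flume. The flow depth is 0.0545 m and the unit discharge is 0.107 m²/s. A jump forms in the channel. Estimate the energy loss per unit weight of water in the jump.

V₁ = q/y₁ = 0.107/0.0545 = 1.96 m/s. Fr₁ = V₁/√(g·y₁) = 1.96/√(9.81×0.0545) = 2.69.
Conjugate-depth relation: y₂/y₁ = ½[√(1 + 8Fr₁²) − 1] = ½[√58.68 − 1] = 3.33.
y₂ = 3.33 × 0.0545 = 0.181 m.
Head loss: ΔE = (y₂ − y₁)³/(4y₁y₂) = (0.181 − 0.0545)³/(4×0.0545×0.181) = 0.00205/0.0396 = 0.0518 m.

ΔE = 0.0518 m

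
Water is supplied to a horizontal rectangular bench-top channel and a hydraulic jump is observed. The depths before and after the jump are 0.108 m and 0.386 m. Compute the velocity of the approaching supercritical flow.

V₁ = 2.94 m/s

For a rectangular channel the momentum equation gives q² = ½·g·y₁·y₂·(y₁ + y₂) = ½×9.81×0.108×0.386×0.494 = 0.101.
q = √0.101 = 0.318 m²/s.
V₁ = q/y₁ = 0.318/0.108 = 2.94 m/s.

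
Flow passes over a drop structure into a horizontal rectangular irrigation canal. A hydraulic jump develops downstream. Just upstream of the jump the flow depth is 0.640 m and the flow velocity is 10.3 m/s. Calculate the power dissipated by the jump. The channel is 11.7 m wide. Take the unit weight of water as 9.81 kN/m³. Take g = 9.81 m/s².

Fr₁ = V₁/√(g·y₁) = 10.3/√(9.81×0.640) = 4.11.
By Bélanger, y₂/y₁ = ½[√(1 + 8Fr₁²) − 1] = ½[√136.2 − 1] = 5.33.
y₂ = 5.33 × 0.640 = 3.41 m.
q = V₁·y₁ = 10.3 × 0.640 = 6.59 m²/s. V₂ = q/y₂ = 6.59/3.41 = 1.93 m/s. E₁ = y₁ + V₁²/2g = 6.05 m; E₂ = y₂ + V₂²/2g = 3.60 m. ΔE = E₁ − E₂ = 2.44 m.
Q = q·b = 6.59 × 11.7 = 77.1 m³/s. P = γ·Q·ΔE = 9.81 × 77.1 × 2.44 = 1848 kW.

P = 1848 kW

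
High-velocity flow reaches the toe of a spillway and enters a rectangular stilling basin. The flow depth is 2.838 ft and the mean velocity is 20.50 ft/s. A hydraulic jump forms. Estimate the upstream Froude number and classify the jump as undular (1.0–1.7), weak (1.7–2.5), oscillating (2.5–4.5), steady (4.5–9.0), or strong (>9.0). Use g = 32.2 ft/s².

Fr₁ = V₁/√(g·y₁) = 20.50/√(32.2×2.838) = 2.144.
Fr₁ = 2.144 lies in the weak range.

Fr₁ = 2.144; weak jump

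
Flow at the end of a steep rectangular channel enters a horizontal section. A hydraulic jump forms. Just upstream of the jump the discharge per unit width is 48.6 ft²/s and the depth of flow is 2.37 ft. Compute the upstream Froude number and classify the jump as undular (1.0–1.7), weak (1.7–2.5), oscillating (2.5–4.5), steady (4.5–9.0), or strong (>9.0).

Fr₁ = 2.35; weak jump

V₁ = q/y₁ = 48.6/2.37 = 20.5 ft/s. Fr₁ = V₁/√(g·y₁) = 20.5/√(32.2×2.37) = 2.35.
Fr₁ = 2.35 lies in the weak range.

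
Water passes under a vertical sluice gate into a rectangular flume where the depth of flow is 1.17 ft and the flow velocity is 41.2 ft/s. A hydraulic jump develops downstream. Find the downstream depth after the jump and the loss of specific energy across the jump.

y₂ = 10.5 ft; ΔE = 16.7 ft

Fr₁ = V₁/√(g·y₁) = 41.2/√(32.2×1.17) = 6.71.
Conjugate-depth relation: y₂/y₁ = ½[√(1 + 8Fr₁²) − 1] = ½[√361.4 − 1] = 9.01.
y₂ = 9.01 × 1.17 = 10.5 ft.
Head loss: ΔE = (y₂ − y₁)³/(4y₁y₂) = (10.5 − 1.17)³/(4×1.17×10.5) = 822/49.3 = 16.7 ft.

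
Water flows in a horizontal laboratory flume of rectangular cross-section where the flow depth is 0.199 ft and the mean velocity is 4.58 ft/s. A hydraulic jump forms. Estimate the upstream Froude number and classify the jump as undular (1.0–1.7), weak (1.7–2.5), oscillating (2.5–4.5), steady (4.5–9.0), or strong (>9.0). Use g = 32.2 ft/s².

Fr₁ = V₁/√(g·y₁) = 4.58/√(32.2×0.199) = 1.81.
Fr₁ = 1.81 lies in the weak range.

Fr₁ = 1.81; weak jump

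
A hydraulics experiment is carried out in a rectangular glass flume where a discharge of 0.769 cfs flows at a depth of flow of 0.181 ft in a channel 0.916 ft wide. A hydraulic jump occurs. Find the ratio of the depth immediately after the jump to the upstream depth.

y₂/y₁ = 2.26

q = Q/b = 0.769/0.916 = 0.840 ft²/s; V₁ = q/y₁ = 4.64 ft/s. Fr₁ = V₁/√(g·y₁) = 1.92.
Bélanger equation: y₂/y₁ = ½[√(1 + 8Fr₁²) − 1] = ½[√30.53 − 1] = 2.26.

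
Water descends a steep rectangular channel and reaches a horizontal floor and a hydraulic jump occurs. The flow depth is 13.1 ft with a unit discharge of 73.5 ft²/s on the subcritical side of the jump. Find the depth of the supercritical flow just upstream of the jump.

V₂ = q/y₂ = 73.5/13.1 = 5.61 ft/s; Fr₂ = V₂/√(g·y₂) = 0.273.
Applying the sequent-depth relation in reverse, y₁/y₂ = ½[√(1 + 8Fr₂²) − 1] = ½[√1.597 − 1] = 0.132.
y₁ = 0.132 × 13.1 = 1.73 ft.

y₁ = 1.73 ft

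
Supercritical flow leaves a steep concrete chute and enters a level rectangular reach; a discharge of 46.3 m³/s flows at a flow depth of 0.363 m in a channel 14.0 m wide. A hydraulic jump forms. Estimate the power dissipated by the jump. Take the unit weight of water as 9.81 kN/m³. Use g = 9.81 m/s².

q = Q/b = 46.3/14.0 = 3.31 m²/s; V₁ = q/y₁ = 9.11 m/s. Fr₁ = V₁/√(g·y₁) = 4.83.
Bélanger equation: y₂/y₁ = ½[√(1 + 8Fr₁²) − 1] = ½[√187.5 − 1] = 6.35.
y₂ = 6.35 × 0.363 = 2.30 m.
V₂ = q/y₂ = 3.31/2.30 = 1.44 m/s. E₁ = y₁ + V₁²/2g = 4.59 m; E₂ = y₂ + V₂²/2g = 2.41 m. ΔE = E₁ − E₂ = 2.18 m.
P = γ·Q·ΔE = 9.81 × 46.3 × 2.18 = 992 kW.

P = 992 kW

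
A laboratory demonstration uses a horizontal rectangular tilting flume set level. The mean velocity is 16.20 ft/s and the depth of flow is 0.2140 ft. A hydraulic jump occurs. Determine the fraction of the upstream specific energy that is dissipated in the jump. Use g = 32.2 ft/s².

ΔE/E₁ = 0.575 (57.5%)

Fr₁ = V₁/√(g·y₁) = 16.20/√(32.2×0.2140) = 6.171.
From the momentum equation for a rectangular channel, y₂/y₁ = ½[√(1 + 8Fr₁²) − 1] = ½[√305.68 − 1] = 8.242.
y₂ = 8.242 × 0.2140 = 1.764 ft.
E₁ = y₁ + V₁²/2g = 4.289 ft. ΔE = (y₂ − y₁)³/(4y₁y₂) = 2.465 ft. ΔE/E₁ = 2.465/4.289 = 0.575.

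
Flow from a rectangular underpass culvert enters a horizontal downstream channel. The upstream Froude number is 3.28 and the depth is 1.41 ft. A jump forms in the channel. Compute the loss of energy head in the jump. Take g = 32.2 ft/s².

Fr₁ = 3.28 (given).
Sequent-depth ratio: y₂/y₁ = ½[√(1 + 8Fr₁²) − 1] = ½[√87.07 − 1] = 4.17.
y₂ = 4.17 × 1.41 = 5.87 ft.
V₁ = Fr₁·√(g·y₁) = 3.28×√(32.2×1.41) = 22.1 ft/s; q = V₁·y₁ = 31.2 ft²/s. V₂ = q/y₂ = 31.2/5.87 = 5.31 ft/s. E₁ = y₁ + V₁²/2g = 8.99 ft; E₂ = y₂ + V₂²/2g = 6.31 ft. ΔE = E₁ − E₂ = 2.68 ft.

ΔE = 2.68 ft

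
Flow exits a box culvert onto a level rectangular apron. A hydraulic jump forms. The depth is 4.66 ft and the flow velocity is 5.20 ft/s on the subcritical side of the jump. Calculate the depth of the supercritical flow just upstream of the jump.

Fr₂ = V₂/√(g·y₂) = 5.20/√(32.2×4.66) = 0.425.
Since the conjugate-depth ratio holds either way, y₁/y₂ = ½[√(1 + 8Fr₂²) − 1] = ½[√2.442 − 1] = 0.281.
y₁ = 0.281 × 4.66 = 1.31 ft.

y₁ = 1.31 ft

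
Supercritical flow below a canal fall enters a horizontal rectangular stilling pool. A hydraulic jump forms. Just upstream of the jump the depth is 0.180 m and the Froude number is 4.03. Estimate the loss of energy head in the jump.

ΔE = 0.648 m

Fr₁ = 4.03 (given).
Conjugate-depth relation: y₂/y₁ = ½[√(1 + 8Fr₁²) − 1] = ½[√130.9 − 1] = 5.22.
y₂ = 5.22 × 0.180 = 0.940 m.
Head loss: ΔE = (y₂ − y₁)³/(4y₁y₂) = (0.940 − 0.180)³/(4×0.180×0.940) = 0.439/0.677 = 0.648 m.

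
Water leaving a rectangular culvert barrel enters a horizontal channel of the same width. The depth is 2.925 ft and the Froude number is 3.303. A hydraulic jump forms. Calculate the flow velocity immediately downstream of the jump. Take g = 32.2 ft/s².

V₂ = 7.636 ft/s

Fr₁ = 3.303 (given).
Bélanger equation: y₂/y₁ = ½[√(1 + 8Fr₁²) − 1] = ½[√88.278 − 1] = 4.198.
y₂ = 4.198 × 2.925 = 12.28 ft.
V₁ = Fr₁·√(g·y₁) = 3.303×√(32.2×2.925) = 32.06 ft/s; q = V₁·y₁ = 93.76 ft²/s.
V₂ = q/y₂ = 93.76/12.28 = 7.636 ft/s.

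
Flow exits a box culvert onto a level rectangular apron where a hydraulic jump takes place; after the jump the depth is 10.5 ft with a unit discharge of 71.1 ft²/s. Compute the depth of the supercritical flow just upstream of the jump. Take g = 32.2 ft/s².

y₁ = 2.33 ft

V₂ = q/y₂ = 71.1/10.5 = 6.77 ft/s; Fr₂ = V₂/√(g·y₂) = 0.368.
From the momentum equation (using Fr₂), y₁/y₂ = ½[√(1 + 8Fr₂²) − 1] = ½[√2.085 − 1] = 0.222.
y₁ = 0.222 × 10.5 = 2.33 ft.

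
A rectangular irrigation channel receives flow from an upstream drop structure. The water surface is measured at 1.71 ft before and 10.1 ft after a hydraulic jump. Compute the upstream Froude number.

Fr₁ = 4.52

For a rectangular channel the momentum equation gives q² = ½·g·y₁·y₂·(y₁ + y₂) = ½×32.2×1.71×10.1×11.8 = 3284.
q = √3284 = 57.3 ft²/s.
V₁ = q/y₁ = 33.5 ft/s; Fr₁ = V₁/√(g·y₁) = 4.52.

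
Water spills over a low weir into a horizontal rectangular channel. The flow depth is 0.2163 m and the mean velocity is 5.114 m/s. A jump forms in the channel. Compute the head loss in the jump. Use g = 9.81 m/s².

ΔE = 0.5120 m

Fr₁ = V₁/√(g·y₁) = 5.114/√(9.81×0.2163) = 3.511.
Sequent-depth ratio: y₂/y₁ = ½[√(1 + 8Fr₁²) − 1] = ½[√99.602 − 1] = 4.490.
y₂ = 4.490 × 0.2163 = 0.9712 m.
q = V₁·y₁ = 5.114 × 0.2163 = 1.106 m²/s. V₂ = q/y₂ = 1.106/0.9712 = 1.139 m/s. E₁ = y₁ + V₁²/2g = 1.549 m; E₂ = y₂ + V₂²/2g = 1.037 m. ΔE = E₁ − E₂ = 0.5120 m.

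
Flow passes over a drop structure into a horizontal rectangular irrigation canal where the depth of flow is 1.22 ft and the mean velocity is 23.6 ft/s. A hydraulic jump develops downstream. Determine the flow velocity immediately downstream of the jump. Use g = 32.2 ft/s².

Fr₁ = V₁/√(g·y₁) = 23.6/√(32.2×1.22) = 3.77.
Sequent-depth ratio: y₂/y₁ = ½[√(1 + 8Fr₁²) − 1] = ½[√114.4 − 1] = 4.85.
y₂ = 4.85 × 1.22 = 5.92 ft.
q = V₁·y₁ = 23.6 × 1.22 = 28.8 ft²/s.
V₂ = q/y₂ = 28.8/5.92 = 4.87 ft/s.

V₂ = 4.87 ft/s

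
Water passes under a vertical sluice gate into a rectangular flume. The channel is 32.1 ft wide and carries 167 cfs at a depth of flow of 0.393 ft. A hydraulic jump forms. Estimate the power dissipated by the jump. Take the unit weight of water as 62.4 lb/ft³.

P = 21.1 hp

q = Q/b = 167/32.1 = 5.20 ft²/s; V₁ = q/y₁ = 13.2 ft/s. Fr₁ = V₁/√(g·y₁) = 3.72.
From the momentum equation for a rectangular channel, y₂/y₁ = ½[√(1 + 8Fr₁²) − 1] = ½[√111.8 − 1] = 4.79.
y₂ = 4.79 × 0.393 = 1.88 ft.
Head loss: ΔE = (y₂ − y₁)³/(4y₁y₂) = (1.88 − 0.393)³/(4×0.393×1.88) = 3.30/2.96 = 1.11 ft.
P = γ·Q·ΔE/550 = 62.4 × 167 × 1.11 / 550 = 21.1 hp.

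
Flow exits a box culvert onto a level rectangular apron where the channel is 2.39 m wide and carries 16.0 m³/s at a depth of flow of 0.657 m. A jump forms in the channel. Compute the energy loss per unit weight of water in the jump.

q = Q/b = 16.0/2.39 = 6.69 m²/s; V₁ = q/y₁ = 10.2 m/s. Fr₁ = V₁/√(g·y₁) = 4.01.
Sequent-depth ratio: y₂/y₁ = ½[√(1 + 8Fr₁²) − 1] = ½[√129.9 − 1] = 5.20.
y₂ = 5.20 × 0.657 = 3.42 m.
V₂ = q/y₂ = 6.69/3.42 = 1.96 m/s. E₁ = y₁ + V₁²/2g = 5.95 m; E₂ = y₂ + V₂²/2g = 3.61 m. ΔE = E₁ − E₂ = 2.34 m.

ΔE = 2.34 m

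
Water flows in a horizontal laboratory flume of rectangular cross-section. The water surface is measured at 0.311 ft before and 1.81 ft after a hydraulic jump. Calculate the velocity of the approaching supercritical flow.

V₁ = 14.1 ft/s

For a rectangular channel the momentum equation gives q² = ½·g·y₁·y₂·(y₁ + y₂) = ½×32.2×0.311×1.81×2.12 = 19.2.
q = √19.2 = 4.38 ft²/s.
V₁ = q/y₁ = 4.38/0.311 = 14.1 ft/s.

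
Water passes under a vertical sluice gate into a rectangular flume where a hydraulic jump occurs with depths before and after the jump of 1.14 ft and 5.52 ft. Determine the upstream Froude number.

Fr₁ = 3.76

For a rectangular channel the momentum equation gives q² = ½·g·y₁·y₂·(y₁ + y₂) = ½×32.2×1.14×5.52×6.66 = 675.
q = √675 = 26.0 ft²/s.
V₁ = q/y₁ = 22.8 ft/s; Fr₁ = V₁/√(g·y₁) = 3.76.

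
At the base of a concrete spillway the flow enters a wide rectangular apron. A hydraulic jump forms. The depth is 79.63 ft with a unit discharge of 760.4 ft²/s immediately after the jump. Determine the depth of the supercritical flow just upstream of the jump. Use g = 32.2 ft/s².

V₂ = q/y₂ = 760.4/79.63 = 9.549 ft/s; Fr₂ = V₂/√(g·y₂) = 0.1886.
Since the conjugate-depth ratio holds either way, y₁/y₂ = ½[√(1 + 8Fr₂²) − 1] = ½[√1.2845 − 1] = 0.06668.
y₁ = 0.06668 × 79.63 = 5.310 ft.

y₁ = 5.310 ft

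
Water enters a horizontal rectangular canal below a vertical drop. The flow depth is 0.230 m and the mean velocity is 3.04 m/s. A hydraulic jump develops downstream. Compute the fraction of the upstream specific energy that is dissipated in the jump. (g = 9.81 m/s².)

ΔE/E₁ = 0.0947 (9.47%)

Fr₁ = V₁/√(g·y₁) = 3.04/√(9.81×0.230) = 2.02.
By Bélanger, y₂/y₁ = ½[√(1 + 8Fr₁²) − 1] = ½[√33.77 − 1] = 2.41.
y₂ = 2.41 × 0.230 = 0.553 m.
E₁ = y₁ + V₁²/2g = 0.701 m. ΔE = (y₂ − y₁)³/(4y₁y₂) = 0.0664 m. ΔE/E₁ = 0.0664/0.701 = 0.0947.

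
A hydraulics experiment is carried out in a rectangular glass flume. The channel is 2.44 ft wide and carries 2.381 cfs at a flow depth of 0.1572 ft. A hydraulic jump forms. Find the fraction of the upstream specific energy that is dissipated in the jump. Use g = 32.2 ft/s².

q = Q/b = 2.381/2.44 = 0.9758 ft²/s; V₁ = q/y₁ = 6.208 ft/s. Fr₁ = V₁/√(g·y₁) = 2.759.
Bélanger equation: y₂/y₁ = ½[√(1 + 8Fr₁²) − 1] = ½[√61.900 − 1] = 3.434.
y₂ = 3.434 × 0.1572 = 0.5398 ft.
E₁ = y₁ + V₁²/2g = 0.7555 ft. ΔE = (y₂ − y₁)³/(4y₁y₂) = 0.1650 ft. ΔE/E₁ = 0.1650/0.7555 = 0.218.

ΔE/E₁ = 0.218 (21.8%)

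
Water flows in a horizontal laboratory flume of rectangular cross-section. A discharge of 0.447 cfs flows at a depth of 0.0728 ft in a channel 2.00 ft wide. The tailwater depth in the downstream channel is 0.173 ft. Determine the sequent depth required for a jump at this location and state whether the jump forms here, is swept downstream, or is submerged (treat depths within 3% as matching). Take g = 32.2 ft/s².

y₂ = 0.173 ft; the jump forms here

q = Q/b = 0.447/2.00 = 0.224 ft²/s; V₁ = q/y₁ = 3.07 ft/s. Fr₁ = V₁/√(g·y₁) = 2.01.
Conjugate-depth relation: y₂/y₁ = ½[√(1 + 8Fr₁²) − 1] = ½[√33.17 − 1] = 2.38.
y₂ = 2.38 × 0.0728 = 0.173 ft.
Tailwater y_tw = 0.173 ft: y_tw ≈ y₂, so the jump forms here.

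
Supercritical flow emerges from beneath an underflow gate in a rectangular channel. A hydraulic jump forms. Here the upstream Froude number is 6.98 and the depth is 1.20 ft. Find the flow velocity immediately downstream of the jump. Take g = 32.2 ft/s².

Fr₁ = 6.98 (given).
Sequent-depth ratio: y₂/y₁ = ½[√(1 + 8Fr₁²) − 1] = ½[√390.8 − 1] = 9.38.
y₂ = 9.38 × 1.20 = 11.3 ft.
V₁ = Fr₁·√(g·y₁) = 6.98×√(32.2×1.20) = 43.4 ft/s; q = V₁·y₁ = 52.1 ft²/s.
V₂ = q/y₂ = 52.1/11.3 = 4.62 ft/s.

V₂ = 4.62 ft/s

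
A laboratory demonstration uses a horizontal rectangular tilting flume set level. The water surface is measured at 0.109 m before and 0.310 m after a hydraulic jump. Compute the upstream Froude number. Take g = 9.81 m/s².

Fr₁ = 2.34

For a rectangular channel the momentum equation gives q² = ½·g·y₁·y₂·(y₁ + y₂) = ½×9.81×0.109×0.310×0.419 = 0.0694.
q = √0.0694 = 0.264 m²/s.
V₁ = q/y₁ = 2.42 m/s; Fr₁ = V₁/√(g·y₁) = 2.34.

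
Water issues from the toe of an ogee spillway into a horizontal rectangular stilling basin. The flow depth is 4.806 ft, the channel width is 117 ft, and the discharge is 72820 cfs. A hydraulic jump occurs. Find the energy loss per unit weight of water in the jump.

q = Q/b = 72820/117 = 622.4 ft²/s; V₁ = q/y₁ = 129.5 ft/s. Fr₁ = V₁/√(g·y₁) = 10.41.
From the momentum equation for a rectangular channel, y₂/y₁ = ½[√(1 + 8Fr₁²) − 1] = ½[√867.99 − 1] = 14.23.
y₂ = 14.23 × 4.806 = 68.39 ft.
V₂ = q/y₂ = 622.4/68.39 = 9.100 ft/s. E₁ = y₁ + V₁²/2g = 265.2 ft; E₂ = y₂ + V₂²/2g = 69.68 ft. ΔE = E₁ − E₂ = 195.5 ft.

ΔE = 195.5 ft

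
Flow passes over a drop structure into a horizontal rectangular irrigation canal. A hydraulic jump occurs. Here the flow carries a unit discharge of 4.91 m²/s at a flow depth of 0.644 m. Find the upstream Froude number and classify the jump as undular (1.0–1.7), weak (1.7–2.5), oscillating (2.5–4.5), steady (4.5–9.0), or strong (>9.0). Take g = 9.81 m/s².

V₁ = q/y₁ = 4.91/0.644 = 7.62 m/s. Fr₁ = V₁/√(g·y₁) = 7.62/√(9.81×0.644) = 3.03.
Fr₁ = 3.03 lies in the oscillating range.

Fr₁ = 3.03; oscillating jump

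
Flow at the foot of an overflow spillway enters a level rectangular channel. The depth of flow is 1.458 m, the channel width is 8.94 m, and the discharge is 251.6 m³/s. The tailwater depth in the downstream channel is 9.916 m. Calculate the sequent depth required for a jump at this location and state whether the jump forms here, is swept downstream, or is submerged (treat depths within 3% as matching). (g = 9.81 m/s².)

y₂ = 9.820 m; the jump forms here

q = Q/b = 251.6/8.94 = 28.14 m²/s; V₁ = q/y₁ = 19.30 m/s. Fr₁ = V₁/√(g·y₁) = 5.104.
Bélanger equation: y₂/y₁ = ½[√(1 + 8Fr₁²) − 1] = ½[√209.40 − 1] = 6.735.
y₂ = 6.735 × 1.458 = 9.820 m.
Tailwater y_tw = 9.916 m: y_tw ≈ y₂, so the jump forms here.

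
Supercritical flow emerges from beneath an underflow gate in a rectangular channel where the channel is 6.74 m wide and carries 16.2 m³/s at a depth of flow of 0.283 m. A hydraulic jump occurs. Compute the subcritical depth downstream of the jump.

q = Q/b = 16.2/6.74 = 2.40 m²/s; V₁ = q/y₁ = 8.49 m/s. Fr₁ = V₁/√(g·y₁) = 5.10.
Sequent-depth ratio: y₂/y₁ = ½[√(1 + 8Fr₁²) − 1] = ½[√208.9 − 1] = 6.73.
y₂ = 6.73 × 0.283 = 1.90 m.

y₂ = 1.90 m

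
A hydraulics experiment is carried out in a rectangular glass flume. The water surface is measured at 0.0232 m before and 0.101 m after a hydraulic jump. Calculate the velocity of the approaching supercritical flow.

V₁ = 1.63 m/s

For a rectangular channel the momentum equation gives q² = ½·g·y₁·y₂·(y₁ + y₂) = ½×9.81×0.0232×0.101×0.124 = 0.00143.
q = √0.00143 = 0.0378 m²/s.
V₁ = q/y₁ = 0.0378/0.0232 = 1.63 m/s.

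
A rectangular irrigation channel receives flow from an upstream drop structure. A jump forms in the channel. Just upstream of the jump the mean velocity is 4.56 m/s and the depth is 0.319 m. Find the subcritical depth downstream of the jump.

Fr₁ = V₁/√(g·y₁) = 4.56/√(9.81×0.319) = 2.58.
Conjugate-depth relation: y₂/y₁ = ½[√(1 + 8Fr₁²) − 1] = ½[√54.16 − 1] = 3.18.
y₂ = 3.18 × 0.319 = 1.01 m.

y₂ = 1.01 m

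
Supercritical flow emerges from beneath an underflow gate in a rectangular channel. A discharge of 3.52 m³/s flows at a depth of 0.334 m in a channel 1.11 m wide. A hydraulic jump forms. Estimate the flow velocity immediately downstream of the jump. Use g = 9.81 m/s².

q = Q/b = 3.52/1.11 = 3.17 m²/s; V₁ = q/y₁ = 9.49 m/s. Fr₁ = V₁/√(g·y₁) = 5.25.
Bélanger equation: y₂/y₁ = ½[√(1 + 8Fr₁²) − 1] = ½[√221.1 − 1] = 6.93.
y₂ = 6.93 × 0.334 = 2.32 m.
V₂ = q/y₂ = 3.17/2.32 = 1.37 m/s.

V₂ = 1.37 m/s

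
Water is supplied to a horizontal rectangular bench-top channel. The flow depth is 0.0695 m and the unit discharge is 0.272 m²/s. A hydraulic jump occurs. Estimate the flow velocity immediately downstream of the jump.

V₁ = q/y₁ = 0.272/0.0695 = 3.91 m/s. Fr₁ = V₁/√(g·y₁) = 3.91/√(9.81×0.0695) = 4.74.
Conjugate-depth relation: y₂/y₁ = ½[√(1 + 8Fr₁²) − 1] = ½[√180.7 − 1] = 6.22.
y₂ = 6.22 × 0.0695 = 0.432 m.
V₂ = q/y₂ = 0.272/0.432 = 0.629 m/s.

V₂ = 0.629 m/s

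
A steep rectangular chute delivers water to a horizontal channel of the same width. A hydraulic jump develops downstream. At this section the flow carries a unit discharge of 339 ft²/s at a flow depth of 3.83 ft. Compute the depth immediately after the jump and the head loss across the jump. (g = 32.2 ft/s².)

V₁ = q/y₁ = 339/3.83 = 88.5 ft/s. Fr₁ = V₁/√(g·y₁) = 88.5/√(32.2×3.83) = 7.97.
From the momentum equation for a rectangular channel, y₂/y₁ = ½[√(1 + 8Fr₁²) − 1] = ½[√509.2 − 1] = 10.8.
y₂ = 10.8 × 3.83 = 41.3 ft.
V₂ = q/y₂ = 339/41.3 = 8.21 ft/s. E₁ = y₁ + V₁²/2g = 125 ft; E₂ = y₂ + V₂²/2g = 42.3 ft. ΔE = E₁ − E₂ = 83.1 ft.

y₂ = 41.3 ft; ΔE = 83.1 ft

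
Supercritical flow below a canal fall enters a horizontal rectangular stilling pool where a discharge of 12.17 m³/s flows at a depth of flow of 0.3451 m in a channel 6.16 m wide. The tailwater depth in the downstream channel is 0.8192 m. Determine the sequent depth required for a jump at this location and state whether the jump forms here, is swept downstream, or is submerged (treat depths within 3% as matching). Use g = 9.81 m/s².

y₂ = 1.356 m; the jump is swept downstream

q = Q/b = 12.17/6.16 = 1.976 m²/s; V₁ = q/y₁ = 5.725 m/s. Fr₁ = V₁/√(g·y₁) = 3.111.
Bélanger equation: y₂/y₁ = ½[√(1 + 8Fr₁²) − 1] = ½[√78.447 − 1] = 3.929.
y₂ = 3.929 × 0.3451 = 1.356 m.
Tailwater y_tw = 0.8192 m: y_tw < y₂, so the jump is swept downstream.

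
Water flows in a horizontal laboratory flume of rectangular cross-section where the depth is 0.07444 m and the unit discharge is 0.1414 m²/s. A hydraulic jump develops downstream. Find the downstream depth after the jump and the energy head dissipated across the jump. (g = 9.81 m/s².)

y₂ = 0.1997 m; ΔE = 0.03307 m

V₁ = q/y₁ = 0.1414/0.07444 = 1.900 m/s. Fr₁ = V₁/√(g·y₁) = 1.900/√(9.81×0.07444) = 2.223.
By Bélanger, y₂/y₁ = ½[√(1 + 8Fr₁²) − 1] = ½[√40.528 − 1] = 2.683.
y₂ = 2.683 × 0.07444 = 0.1997 m.
V₂ = q/y₂ = 0.1414/0.1997 = 0.7080 m/s. E₁ = y₁ + V₁²/2g = 0.2583 m; E₂ = y₂ + V₂²/2g = 0.2253 m. ΔE = E₁ − E₂ = 0.03307 m.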